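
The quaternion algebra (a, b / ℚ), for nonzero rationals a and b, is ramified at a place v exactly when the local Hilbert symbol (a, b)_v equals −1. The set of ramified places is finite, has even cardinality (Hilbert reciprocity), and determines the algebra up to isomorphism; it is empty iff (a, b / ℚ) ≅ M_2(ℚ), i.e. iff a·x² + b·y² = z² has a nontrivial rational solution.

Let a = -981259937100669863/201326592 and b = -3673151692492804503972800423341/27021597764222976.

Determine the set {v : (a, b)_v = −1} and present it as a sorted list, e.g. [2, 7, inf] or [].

Mod squares: a ≡ -119301, b ≡ -213486. Check v ∈ {∞, 2, 3, 7, 13, 17, 19, 23}.
v=7: a=7^3·(≡2), b=7^7·(≡2) mod 7; (2|7)=+1, (2|7)=+1; (−1)^{3·7·3}·(+1)^7·(+1)^3 = -1.
v=3: a=3^-1·(≡1), b=3^-1·(≡1) mod 3; (1|3)=+1, (1|3)=+1; (−1)^{-1·-1·1}·(+1)^-1·(+1)^-1 = -1.
v=13: a=13^7·(≡4), b=13^13·(≡4) mod 13; (4|13)=+1, (4|13)=+1; (−1)^{7·13·6}·(+1)^13·(+1)^7 = +1.
v=19: a=19^3·(≡18), b=19^4·(≡17) mod 19; (18|19)=-1, (17|19)=+1; (−1)^{3·4·9}·(-1)^4·(+1)^3 = +1.
v=∞: -119301 < 0 and -213486 < 0  ⇒  (a,b)_∞ = -1.
v=17: a=17^2·(≡3), b=17^3·(≡14) mod 17; (3|17)=-1, (14|17)=-1; (−1)^{2·3·8}·(-1)^3·(-1)^2 = -1.
v=2: v_2(a)=-26, v_2(b)=-53; units ≡ 3, 1 (mod 8); ε·ε+αω+βω = 1·0+-26·0+-53·1 ≡ 1  ⇒  (a,b)_2 = -1.
v=23: a=23^1·(≡10), b=23^1·(≡14) mod 23; (10|23)=-1, (14|23)=-1; (−1)^{1·1·11}·(-1)^1·(-1)^1 = -1.
|Ram(-119301, -213486)| = 6, even; anisotropic at {2, 3, 7, 17, 23, ∞}.

[2, 3, 7, 17, 23, inf]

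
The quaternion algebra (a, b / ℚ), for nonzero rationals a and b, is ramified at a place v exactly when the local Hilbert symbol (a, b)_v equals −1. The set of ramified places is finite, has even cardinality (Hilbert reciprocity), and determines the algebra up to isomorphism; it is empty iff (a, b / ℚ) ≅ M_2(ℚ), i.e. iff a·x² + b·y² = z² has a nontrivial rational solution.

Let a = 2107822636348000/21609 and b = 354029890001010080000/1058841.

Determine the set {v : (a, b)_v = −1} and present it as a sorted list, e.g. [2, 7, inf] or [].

Mod squares: a ≡ 2470, b ≡ 17. Check v ∈ {∞, 2, 3, 5, 7, 11, 13, 17, 19}.
v=13: a=13^3·(≡2), b=13^4·(≡10) mod 13; (2|13)=-1, (10|13)=+1; (−1)^{3·4·6}·(-1)^4·(+1)^3 = +1.
v=3: a=3^-2·(≡1), b=3^-2·(≡2) mod 3; (1|3)=+1, (2|3)=-1; (−1)^{-2·-2·1}·(+1)^-2·(-1)^-2 = +1.
v=19: a=19^3·(≡9), b=19^4·(≡11) mod 19; (9|19)=+1, (11|19)=+1; (−1)^{3·4·9}·(+1)^4·(+1)^3 = +1.
v=17: a=17^2·(≡7), b=17^3·(≡15) mod 17; (7|17)=-1, (15|17)=+1; (−1)^{2·3·8}·(-1)^3·(+1)^2 = -1.
v=5: a=5^3·(≡1), b=5^4·(≡3) mod 5; (1|5)=+1, (3|5)=-1; (−1)^{3·4·2}·(+1)^4·(-1)^3 = -1.
v=∞: 2470 > 0 and 17 > 0  ⇒  (a,b)_∞ = +1.
v=7: a=7^-4·(≡6), b=7^-6·(≡5) mod 7; (6|7)=-1, (5|7)=-1; (−1)^{-4·-6·3}·(-1)^-6·(-1)^-4 = +1.
v=2: v_2(a)=5, v_2(b)=8; units ≡ 3, 1 (mod 8); ε·ε+αω+βω = 1·0+5·0+8·1 ≡ 0  ⇒  (a,b)_2 = +1.
v=11: a=11^2·(≡8), b=11^2·(≡6) mod 11; (8|11)=-1, (6|11)=-1; (−1)^{2·2·5}·(-1)^2·(-1)^2 = +1.
Ram(2470, 17) = {5, 17}; no ℚ_5-point on the conic.

[5, 17]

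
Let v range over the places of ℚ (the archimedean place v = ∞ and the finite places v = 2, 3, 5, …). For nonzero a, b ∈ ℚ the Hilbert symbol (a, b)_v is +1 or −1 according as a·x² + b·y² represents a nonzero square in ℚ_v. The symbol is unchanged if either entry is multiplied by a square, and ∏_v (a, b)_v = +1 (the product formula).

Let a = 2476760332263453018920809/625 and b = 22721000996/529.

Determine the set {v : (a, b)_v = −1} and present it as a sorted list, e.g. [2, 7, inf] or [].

(a, b) ≡ (2896609, 2022161) mod (ℚ^×)²; places V = {2, 5, 7, 23, 31, 37, 41, 43, 53, ∞}.
(a,b)_53: α=5, u≡1; β=2, v≡4 (mod 53); (1|53)=+1, (4|53)=+1; sign (−1)^0·+1^2·+1^5 = +1.
(a,b)_31: α=3, u≡14; β=1, v≡18 (mod 31); (14|31)=+1, (18|31)=+1; sign (−1)^1·+1^1·+1^3 = -1.
(a,b)_7: α=2, u≡4; β=0, v≡2 (mod 7); (4|7)=+1, (2|7)=+1; sign (−1)^0·+1^0·+1^2 = +1.
(a,b)_37: α=2, u≡9; β=1, v≡36 (mod 37); (9|37)=+1, (36|37)=+1; sign (−1)^0·+1^1·+1^2 = +1.
(a,b)_∞: sgn(2896609)=+, sgn(2022161)=+, so +1.
(a,b)_41: α=3, u≡34; β=1, v≡1 (mod 41); (34|41)=-1, (1|41)=+1; sign (−1)^0·-1^1·+1^3 = -1.
(a,b)_5: α=-4, u≡4; β=0, v≡4 (mod 5); (4|5)=+1, (4|5)=+1; sign (−1)^0·+1^0·+1^-4 = +1.
(a,b)_2: α=0, β=2; u≡1, v≡1 (mod 8); ε(u)ε(v)=0·0, αω(v)=0·0, βω(u)=2·0; sum ≡ 0  ⇒  +1.
(a,b)_23: α=0, u≡9; β=-2, v≡12 (mod 23); (9|23)=+1, (12|23)=+1; sign (−1)^0·+1^-2·+1^0 = +1.
(a,b)_43: α=1, u≡6; β=1, v≡28 (mod 43); (6|43)=+1, (28|43)=-1; sign (−1)^1·+1^1·-1^1 = +1.
Ram(2896609, 2022161) = {31, 41}; no ℚ_31-point on the conic.

[31, 41]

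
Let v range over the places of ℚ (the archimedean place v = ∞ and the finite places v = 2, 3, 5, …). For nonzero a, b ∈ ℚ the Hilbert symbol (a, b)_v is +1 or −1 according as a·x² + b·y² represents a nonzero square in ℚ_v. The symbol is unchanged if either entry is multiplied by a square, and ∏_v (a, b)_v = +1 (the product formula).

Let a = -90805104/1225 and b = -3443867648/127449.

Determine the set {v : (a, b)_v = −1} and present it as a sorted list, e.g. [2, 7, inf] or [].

Mod squares: a ≡ -630591, b ≡ -210197. Check v ∈ {∞, 2, 3, 5, 7, 13, 17, 19, 23, 37}.
v=19: a=19^1·(≡7), b=19^1·(≡10) mod 19; (7|19)=+1, (10|19)=-1; (−1)^{1·1·9}·(+1)^1·(-1)^1 = +1.
v=23: a=23^1·(≡22), b=23^1·(≡20) mod 23; (22|23)=-1, (20|23)=-1; (−1)^{1·1·11}·(-1)^1·(-1)^1 = -1.
v=13: a=13^1·(≡3), b=13^1·(≡9) mod 13; (3|13)=+1, (9|13)=+1; (−1)^{1·1·6}·(+1)^1·(+1)^1 = +1.
v=∞: -630591 < 0 and -210197 < 0  ⇒  (a,b)_∞ = -1.
v=17: a=17^0·(≡5), b=17^-2·(≡15) mod 17; (5|17)=-1, (15|17)=+1; (−1)^{0·-2·8}·(-1)^-2·(+1)^0 = +1.
v=5: a=5^-2·(≡4), b=5^0·(≡3) mod 5; (4|5)=+1, (3|5)=-1; (−1)^{-2·0·2}·(+1)^0·(-1)^-2 = +1.
v=2: v_2(a)=4, v_2(b)=14; units ≡ 1, 3 (mod 8); ε·ε+αω+βω = 0·1+4·1+14·0 ≡ 0  ⇒  (a,b)_2 = +1.
v=7: a=7^-2·(≡4), b=7^-2·(≡6) mod 7; (4|7)=+1, (6|7)=-1; (−1)^{-2·-2·3}·(+1)^-2·(-1)^-2 = +1.
v=3: a=3^3·(≡1), b=3^-2·(≡1) mod 3; (1|3)=+1, (1|3)=+1; (−1)^{3·-2·1}·(+1)^-2·(+1)^3 = +1.
v=37: a=37^1·(≡23), b=37^1·(≡19) mod 37; (23|37)=-1, (19|37)=-1; (−1)^{1·1·18}·(-1)^1·(-1)^1 = +1.
(-630591, -210197 / ℚ) ramifies at {23, ∞}: a division algebra.

[23, inf]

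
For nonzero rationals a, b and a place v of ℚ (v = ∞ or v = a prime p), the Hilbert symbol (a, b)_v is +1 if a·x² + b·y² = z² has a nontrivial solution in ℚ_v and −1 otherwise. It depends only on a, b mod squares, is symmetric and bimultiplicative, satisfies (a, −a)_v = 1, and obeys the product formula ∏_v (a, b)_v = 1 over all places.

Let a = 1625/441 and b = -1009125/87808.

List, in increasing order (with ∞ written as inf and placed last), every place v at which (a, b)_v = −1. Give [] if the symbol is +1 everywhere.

(a, b) ≡ (65, -31395) mod (ℚ^×)²; places V = {2, 3, 5, 7, 13, 23, ∞}.
(a,b)_13: α=1, u≡5; β=1, v≡4 (mod 13); (5|13)=-1, (4|13)=+1; sign (−1)^0·-1^1·+1^1 = -1.
(a,b)_3: α=-2, u≡2; β=3, v≡2 (mod 3); (2|3)=-1, (2|3)=-1; sign (−1)^0·-1^3·-1^-2 = -1.
(a,b)_5: α=3, u≡3; β=3, v≡4 (mod 5); (3|5)=-1, (4|5)=+1; sign (−1)^0·-1^3·+1^3 = -1.
(a,b)_7: α=-2, u≡4; β=-3, v≡4 (mod 7); (4|7)=+1, (4|7)=+1; sign (−1)^0·+1^-3·+1^-2 = +1.
(a,b)_∞: sgn(65)=+, sgn(-31395)=−, so +1.
(a,b)_23: α=0, u≡21; β=1, v≡10 (mod 23); (21|23)=-1, (10|23)=-1; sign (−1)^0·-1^1·-1^0 = -1.
(a,b)_2: α=0, β=-8; u≡1, v≡5 (mod 8); ε(u)ε(v)=0·0, αω(v)=0·1, βω(u)=-8·0; sum ≡ 0  ⇒  +1.
Ram(65, -31395) = {3, 5, 13, 23}; no ℚ_3-point on the conic.

[3, 5, 13, 23]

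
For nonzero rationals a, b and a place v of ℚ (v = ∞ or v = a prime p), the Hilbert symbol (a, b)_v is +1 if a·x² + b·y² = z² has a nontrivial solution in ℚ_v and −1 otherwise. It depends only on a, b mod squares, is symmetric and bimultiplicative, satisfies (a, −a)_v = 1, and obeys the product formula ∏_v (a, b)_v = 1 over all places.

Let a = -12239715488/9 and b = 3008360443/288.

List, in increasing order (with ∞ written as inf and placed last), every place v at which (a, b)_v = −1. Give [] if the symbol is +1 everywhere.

[2, 13]

Mod squares: a ≡ -92378, b ≡ 59126. Check v ∈ {∞, 2, 3, 7, 11, 13, 17, 19, 29, 37, 47}.
v=3: a=3^-2·(≡1), b=3^-2·(≡2) mod 3; (1|3)=+1, (2|3)=-1; (−1)^{-2·-2·1}·(+1)^-2·(-1)^-2 = +1.
v=29: a=29^0·(≡4), b=29^2·(≡28) mod 29; (4|29)=+1, (28|29)=+1; (−1)^{0·2·14}·(+1)^2·(+1)^0 = +1.
v=17: a=17^1·(≡10), b=17^1·(≡5) mod 17; (10|17)=-1, (5|17)=-1; (−1)^{1·1·8}·(-1)^1·(-1)^1 = +1.
v=7: a=7^2·(≡1), b=7^0·(≡4) mod 7; (1|7)=+1, (4|7)=+1; (−1)^{2·0·3}·(+1)^0·(+1)^2 = +1.
v=37: a=37^0·(≡7), b=37^1·(≡16) mod 37; (7|37)=+1, (16|37)=+1; (−1)^{0·1·18}·(+1)^1·(+1)^0 = +1.
v=11: a=11^1·(≡8), b=11^2·(≡4) mod 11; (8|11)=-1, (4|11)=+1; (−1)^{1·2·5}·(-1)^2·(+1)^1 = +1.
v=∞: -92378 < 0 and 59126 > 0  ⇒  (a,b)_∞ = +1.
v=47: a=47^0·(≡8), b=47^1·(≡18) mod 47; (8|47)=+1, (18|47)=+1; (−1)^{0·1·23}·(+1)^1·(+1)^0 = +1.
v=2: v_2(a)=5, v_2(b)=-5; units ≡ 3, 3 (mod 8); ε·ε+αω+βω = 1·1+5·1+-5·1 ≡ 1  ⇒  (a,b)_2 = -1.
v=13: a=13^3·(≡8), b=13^0·(≡5) mod 13; (8|13)=-1, (5|13)=-1; (−1)^{3·0·6}·(-1)^0·(-1)^3 = -1.
v=19: a=19^1·(≡2), b=19^0·(≡1) mod 19; (2|19)=-1, (1|19)=+1; (−1)^{1·0·9}·(-1)^0·(+1)^1 = +1.
(-92378, 59126 / ℚ) ramifies at {2, 13}: a division algebra.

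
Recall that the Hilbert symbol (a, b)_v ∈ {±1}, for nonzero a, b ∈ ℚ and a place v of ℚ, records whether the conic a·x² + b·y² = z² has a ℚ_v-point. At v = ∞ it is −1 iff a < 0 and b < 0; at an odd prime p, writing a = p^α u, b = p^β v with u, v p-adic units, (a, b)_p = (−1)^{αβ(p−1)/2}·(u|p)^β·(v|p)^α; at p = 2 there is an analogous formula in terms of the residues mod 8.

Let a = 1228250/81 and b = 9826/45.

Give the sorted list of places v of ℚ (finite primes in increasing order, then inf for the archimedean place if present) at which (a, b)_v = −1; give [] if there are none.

Mod squares: a ≡ 170, b ≡ 170. Check v ∈ {∞, 2, 3, 5, 17}.
v=∞: 170 > 0 and 170 > 0  ⇒  (a,b)_∞ = +1.
v=3: a=3^-4·(≡2), b=3^-2·(≡2) mod 3; (2|3)=-1, (2|3)=-1; (−1)^{-4·-2·1}·(-1)^-2·(-1)^-4 = +1.
v=5: a=5^3·(≡1), b=5^-1·(≡4) mod 5; (1|5)=+1, (4|5)=+1; (−1)^{3·-1·2}·(+1)^-1·(+1)^3 = +1.
v=2: v_2(a)=1, v_2(b)=1; units ≡ 5, 5 (mod 8); ε·ε+αω+βω = 0·0+1·1+1·1 ≡ 0  ⇒  (a,b)_2 = +1.
v=17: a=17^3·(≡14), b=17^3·(≡11) mod 17; (14|17)=-1, (11|17)=-1; (−1)^{3·3·8}·(-1)^3·(-1)^3 = +1.
Every local symbol is +1, so the conic 170·x² + 170·y² = z² has ℚ_v-points for all v and hence a ℚ-point; (a, b / ℚ) ≅ M_2(ℚ).

[]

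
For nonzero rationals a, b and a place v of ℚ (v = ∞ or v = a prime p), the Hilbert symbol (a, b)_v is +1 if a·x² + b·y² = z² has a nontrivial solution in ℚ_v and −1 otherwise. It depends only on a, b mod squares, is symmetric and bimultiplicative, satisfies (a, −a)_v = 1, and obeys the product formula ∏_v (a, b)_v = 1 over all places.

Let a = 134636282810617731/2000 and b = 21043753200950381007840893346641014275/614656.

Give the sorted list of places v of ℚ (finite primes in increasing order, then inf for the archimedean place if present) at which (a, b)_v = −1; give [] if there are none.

Mod squares: a ≡ 110055, b ≡ 2956811. Check v ∈ {∞, 2, 3, 5, 7, 11, 13, 17, 19, 23, 29, 31}.
v=11: a=11^1·(≡8), b=11^1·(≡3) mod 11; (8|11)=-1, (3|11)=+1; (−1)^{1·1·5}·(-1)^1·(+1)^1 = +1.
v=2: v_2(a)=-4, v_2(b)=-8; units ≡ 7, 3 (mod 8); ε·ε+αω+βω = 1·1+-4·1+-8·0 ≡ 1  ⇒  (a,b)_2 = -1.
v=∞: 110055 > 0 and 2956811 > 0  ⇒  (a,b)_∞ = +1.
v=13: a=13^2·(≡1), b=13^7·(≡10) mod 13; (1|13)=+1, (10|13)=+1; (−1)^{2·7·6}·(+1)^7·(+1)^2 = +1.
v=31: a=31^2·(≡28), b=31^5·(≡16) mod 31; (28|31)=+1, (16|31)=+1; (−1)^{2·5·15}·(+1)^5·(+1)^2 = +1.
v=29: a=29^1·(≡7), b=29^3·(≡23) mod 29; (7|29)=+1, (23|29)=+1; (−1)^{1·3·14}·(+1)^3·(+1)^1 = +1.
v=17: a=17^2·(≡6), b=17^4·(≡2) mod 17; (6|17)=-1, (2|17)=+1; (−1)^{2·4·8}·(-1)^4·(+1)^2 = +1.
v=5: a=5^-3·(≡1), b=5^2·(≡1) mod 5; (1|5)=+1, (1|5)=+1; (−1)^{-3·2·2}·(+1)^2·(+1)^-3 = +1.
v=3: a=3^1·(≡1), b=3^2·(≡2) mod 3; (1|3)=+1, (2|3)=-1; (−1)^{1·2·1}·(+1)^2·(-1)^1 = -1.
v=7: a=7^0·(≡2), b=7^-4·(≡2) mod 7; (2|7)=+1, (2|7)=+1; (−1)^{0·-4·3}·(+1)^-4·(+1)^0 = +1.
v=19: a=19^4·(≡5), b=19^2·(≡12) mod 19; (5|19)=+1, (12|19)=-1; (−1)^{4·2·9}·(+1)^2·(-1)^4 = +1.
v=23: a=23^1·(≡13), b=23^5·(≡19) mod 23; (13|23)=+1, (19|23)=-1; (−1)^{1·5·11}·(+1)^5·(-1)^1 = +1.
Ram(110055, 2956811) = {2, 3}; no ℚ_2-point on the conic.

[2, 3]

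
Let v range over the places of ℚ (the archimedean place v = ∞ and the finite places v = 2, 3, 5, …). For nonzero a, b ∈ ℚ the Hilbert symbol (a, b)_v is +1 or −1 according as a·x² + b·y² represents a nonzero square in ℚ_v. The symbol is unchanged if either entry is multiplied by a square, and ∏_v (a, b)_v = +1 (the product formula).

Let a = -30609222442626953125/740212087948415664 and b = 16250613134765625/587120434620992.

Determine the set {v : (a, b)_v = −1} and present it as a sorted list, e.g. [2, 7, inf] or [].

(a, b) ≡ (-255255, 6545) mod (ℚ^×)²; places V = {2, 3, 5, 7, 11, 13, 17, 19, 23, 41, ∞}.
(a,b)_5: α=15, u≡1; β=11, v≡1 (mod 5); (1|5)=+1, (1|5)=+1; sign (−1)^0·+1^11·+1^15 = +1.
(a,b)_19: α=-2, u≡15; β=-2, v≡4 (mod 19); (15|19)=-1, (4|19)=+1; sign (−1)^0·-1^-2·+1^-2 = +1.
(a,b)_13: α=3, u≡6; β=0, v≡8 (mod 13); (6|13)=-1, (8|13)=-1; sign (−1)^0·-1^0·-1^3 = -1.
(a,b)_2: α=-4, β=-6; u≡1, v≡1 (mod 8); ε(u)ε(v)=0·0, αω(v)=-4·0, βω(u)=-6·0; sum ≡ 0  ⇒  +1.
(a,b)_41: α=-6, u≡29; β=-4, v≡34 (mod 41); (29|41)=-1, (34|41)=-1; sign (−1)^0·-1^-4·-1^-6 = +1.
(a,b)_11: α=3, u≡5; β=3, v≡1 (mod 11); (5|11)=+1, (1|11)=+1; sign (−1)^1·+1^3·+1^3 = -1.
(a,b)_7: α=3, u≡6; β=3, v≡4 (mod 7); (6|7)=-1, (4|7)=+1; sign (−1)^1·-1^3·+1^3 = +1.
(a,b)_23: α=-2, u≡7; β=-2, v≡8 (mod 23); (7|23)=-1, (8|23)=+1; sign (−1)^0·-1^-2·+1^-2 = +1.
(a,b)_∞: sgn(-255255)=−, sgn(6545)=+, so +1.
(a,b)_17: α=-1, u≡1; β=-1, v≡14 (mod 17); (1|17)=+1, (14|17)=-1; sign (−1)^0·+1^-1·-1^-1 = -1.
(a,b)_3: α=-1, u≡1; β=6, v≡2 (mod 3); (1|3)=+1, (2|3)=-1; sign (−1)^0·+1^6·-1^-1 = -1.
(-255255, 6545 / ℚ) ramifies at {3, 11, 13, 17}: a division algebra.

[3, 11, 13, 17]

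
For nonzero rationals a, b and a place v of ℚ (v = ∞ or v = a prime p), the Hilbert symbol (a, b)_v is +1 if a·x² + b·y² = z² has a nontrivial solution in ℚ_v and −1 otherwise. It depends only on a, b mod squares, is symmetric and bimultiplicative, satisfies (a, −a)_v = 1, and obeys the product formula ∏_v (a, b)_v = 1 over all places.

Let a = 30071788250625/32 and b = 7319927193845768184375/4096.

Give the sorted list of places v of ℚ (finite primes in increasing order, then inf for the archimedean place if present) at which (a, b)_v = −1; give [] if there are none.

[3, 5]

(a, b) ≡ (2, 41055) mod (ℚ^×)²; places V = {2, 3, 5, 7, 11, 17, 23, ∞}.
(a,b)_3: α=2, u≡2; β=3, v≡2 (mod 3); (2|3)=-1, (2|3)=-1; sign (−1)^0·-1^3·-1^2 = -1.
(a,b)_∞: sgn(2)=+, sgn(41055)=+, so +1.
(a,b)_17: α=4, u≡4; β=5, v≡2 (mod 17); (4|17)=+1, (2|17)=+1; sign (−1)^0·+1^5·+1^4 = +1.
(a,b)_2: α=-5, β=-12; u≡1, v≡7 (mod 8); ε(u)ε(v)=0·1, αω(v)=-5·0, βω(u)=-12·0; sum ≡ 0  ⇒  +1.
(a,b)_23: α=2, u≡8; β=3, v≡10 (mod 23); (8|23)=+1, (10|23)=-1; sign (−1)^0·+1^3·-1^2 = +1.
(a,b)_5: α=4, u≡3; β=5, v≡4 (mod 5); (3|5)=-1, (4|5)=+1; sign (−1)^0·-1^5·+1^4 = -1.
(a,b)_11: α=2, u≡8; β=4, v≡3 (mod 11); (8|11)=-1, (3|11)=+1; sign (−1)^0·-1^4·+1^2 = +1.
(a,b)_7: α=0, u≡4; β=3, v≡3 (mod 7); (4|7)=+1, (3|7)=-1; sign (−1)^0·+1^3·-1^0 = +1.
(2, 41055 / ℚ) ramifies at {3, 5}: a division algebra.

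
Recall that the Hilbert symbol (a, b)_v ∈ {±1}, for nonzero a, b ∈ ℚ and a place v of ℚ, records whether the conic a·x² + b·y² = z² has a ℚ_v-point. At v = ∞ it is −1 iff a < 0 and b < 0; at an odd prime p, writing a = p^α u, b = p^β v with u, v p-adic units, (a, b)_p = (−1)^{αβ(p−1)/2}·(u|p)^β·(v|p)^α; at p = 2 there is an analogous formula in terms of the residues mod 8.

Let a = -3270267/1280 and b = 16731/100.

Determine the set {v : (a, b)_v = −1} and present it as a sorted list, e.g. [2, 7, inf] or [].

[3, 13]

Mod squares: a ≡ -15015, b ≡ 11. Check v ∈ {∞, 2, 3, 5, 7, 11, 13}.
v=2: v_2(a)=-8, v_2(b)=-2; units ≡ 1, 3 (mod 8); ε·ε+αω+βω = 0·1+-8·1+-2·0 ≡ 0  ⇒  (a,b)_2 = +1.
v=3: a=3^3·(≡2), b=3^2·(≡2) mod 3; (2|3)=-1, (2|3)=-1; (−1)^{3·2·1}·(-1)^2·(-1)^3 = -1.
v=∞: -15015 < 0 and 11 > 0  ⇒  (a,b)_∞ = +1.
v=11: a=11^3·(≡10), b=11^1·(≡3) mod 11; (10|11)=-1, (3|11)=+1; (−1)^{3·1·5}·(-1)^1·(+1)^3 = +1.
v=13: a=13^1·(≡5), b=13^2·(≡11) mod 13; (5|13)=-1, (11|13)=-1; (−1)^{1·2·6}·(-1)^2·(-1)^1 = -1.
v=7: a=7^1·(≡1), b=7^0·(≡4) mod 7; (1|7)=+1, (4|7)=+1; (−1)^{1·0·3}·(+1)^0·(+1)^1 = +1.
v=5: a=5^-1·(≡3), b=5^-2·(≡4) mod 5; (3|5)=-1, (4|5)=+1; (−1)^{-1·-2·2}·(-1)^-2·(+1)^-1 = +1.
|Ram(-15015, 11)| = 2, even; anisotropic at {3, 13}.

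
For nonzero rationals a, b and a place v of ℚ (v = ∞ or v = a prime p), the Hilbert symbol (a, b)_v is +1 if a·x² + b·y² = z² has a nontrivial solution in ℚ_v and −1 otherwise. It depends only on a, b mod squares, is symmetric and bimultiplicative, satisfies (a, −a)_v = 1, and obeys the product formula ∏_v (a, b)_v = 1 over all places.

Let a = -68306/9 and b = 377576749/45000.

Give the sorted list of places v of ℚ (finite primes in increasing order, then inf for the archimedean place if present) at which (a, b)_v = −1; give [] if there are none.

Mod squares: a ≡ -1394, b ≡ 51578. Check v ∈ {∞, 2, 3, 5, 7, 11, 17, 37, 41}.
v=∞: -1394 < 0 and 51578 > 0  ⇒  (a,b)_∞ = +1.
v=17: a=17^1·(≡5), b=17^1·(≡16) mod 17; (5|17)=-1, (16|17)=+1; (−1)^{1·1·8}·(-1)^1·(+1)^1 = -1.
v=7: a=7^2·(≡3), b=7^0·(≡1) mod 7; (3|7)=-1, (1|7)=+1; (−1)^{2·0·3}·(-1)^0·(+1)^2 = +1.
v=41: a=41^1·(≡29), b=41^1·(≡6) mod 41; (29|41)=-1, (6|41)=-1; (−1)^{1·1·20}·(-1)^1·(-1)^1 = +1.
v=2: v_2(a)=1, v_2(b)=-3; units ≡ 7, 5 (mod 8); ε·ε+αω+βω = 1·0+1·1+-3·0 ≡ 1  ⇒  (a,b)_2 = -1.
v=3: a=3^-2·(≡1), b=3^-2·(≡2) mod 3; (1|3)=+1, (2|3)=-1; (−1)^{-2·-2·1}·(+1)^-2·(-1)^-2 = +1.
v=5: a=5^0·(≡1), b=5^-4·(≡2) mod 5; (1|5)=+1, (2|5)=-1; (−1)^{0·-4·2}·(+1)^-4·(-1)^0 = +1.
v=11: a=11^0·(≡9), b=11^4·(≡6) mod 11; (9|11)=+1, (6|11)=-1; (−1)^{0·4·5}·(+1)^4·(-1)^0 = +1.
v=37: a=37^0·(≡16), b=37^1·(≡36) mod 37; (16|37)=+1, (36|37)=+1; (−1)^{0·1·18}·(+1)^1·(+1)^0 = +1.
Ram(-1394, 51578) = {2, 17}; no ℚ_2-point on the conic.

[2, 17]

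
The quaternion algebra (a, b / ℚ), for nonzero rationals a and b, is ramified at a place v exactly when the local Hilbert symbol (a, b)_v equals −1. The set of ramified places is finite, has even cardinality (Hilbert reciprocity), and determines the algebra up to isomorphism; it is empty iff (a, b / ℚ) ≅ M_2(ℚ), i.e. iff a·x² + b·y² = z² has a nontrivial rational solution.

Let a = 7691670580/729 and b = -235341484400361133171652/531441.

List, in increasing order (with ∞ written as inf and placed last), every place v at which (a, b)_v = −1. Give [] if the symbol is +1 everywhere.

(a, b) ≡ (3635005, -473) mod (ℚ^×)²; places V = {2, 3, 5, 11, 23, 29, 43, 53, ∞}.
(a,b)_29: α=1, u≡20; β=4, v≡22 (mod 29); (20|29)=+1, (22|29)=+1; sign (−1)^0·+1^4·+1^1 = +1.
(a,b)_5: α=1, u≡4; β=0, v≡3 (mod 5); (4|5)=+1, (3|5)=-1; sign (−1)^0·+1^0·-1^1 = -1.
(a,b)_11: α=1, u≡9; β=3, v≡9 (mod 11); (9|11)=+1, (9|11)=+1; sign (−1)^1·+1^3·+1^1 = -1.
(a,b)_∞: sgn(3635005)=+, sgn(-473)=−, so +1.
(a,b)_3: α=-6, u≡1; β=-12, v≡1 (mod 3); (1|3)=+1, (1|3)=+1; sign (−1)^0·+1^-12·+1^-6 = +1.
(a,b)_43: α=1, u≡35; β=3, v≡34 (mod 43); (35|43)=+1, (34|43)=-1; sign (−1)^1·+1^3·-1^1 = +1.
(a,b)_23: α=2, u≡4; β=4, v≡7 (mod 23); (4|23)=+1, (7|23)=-1; sign (−1)^0·+1^4·-1^2 = +1.
(a,b)_2: α=2, β=2; u≡5, v≡7 (mod 8); ε(u)ε(v)=0·1, αω(v)=2·0, βω(u)=2·1; sum ≡ 0  ⇒  +1.
(a,b)_53: α=1, u≡5; β=2, v≡46 (mod 53); (5|53)=-1, (46|53)=+1; sign (−1)^0·-1^2·+1^1 = +1.
|Ram(3635005, -473)| = 2, even; anisotropic at {5, 11}.

[5, 11]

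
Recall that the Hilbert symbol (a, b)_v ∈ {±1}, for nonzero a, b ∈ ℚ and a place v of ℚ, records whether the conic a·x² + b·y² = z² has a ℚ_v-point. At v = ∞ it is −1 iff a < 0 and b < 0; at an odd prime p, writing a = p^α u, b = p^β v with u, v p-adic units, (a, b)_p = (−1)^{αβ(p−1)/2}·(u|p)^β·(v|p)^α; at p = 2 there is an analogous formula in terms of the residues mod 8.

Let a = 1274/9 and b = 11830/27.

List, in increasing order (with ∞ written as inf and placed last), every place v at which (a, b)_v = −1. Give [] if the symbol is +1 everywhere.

(a, b) ≡ (26, 210) mod (ℚ^×)²; places V = {2, 3, 5, 7, 13, ∞}.
(a,b)_7: α=2, u≡6; β=1, v≡4 (mod 7); (6|7)=-1, (4|7)=+1; sign (−1)^0·-1^1·+1^2 = -1.
(a,b)_13: α=1, u≡8; β=2, v≡5 (mod 13); (8|13)=-1, (5|13)=-1; sign (−1)^0·-1^2·-1^1 = -1.
(a,b)_5: α=0, u≡1; β=1, v≡3 (mod 5); (1|5)=+1, (3|5)=-1; sign (−1)^0·+1^1·-1^0 = +1.
(a,b)_∞: sgn(26)=+, sgn(210)=+, so +1.
(a,b)_2: α=1, β=1; u≡5, v≡1 (mod 8); ε(u)ε(v)=0·0, αω(v)=1·0, βω(u)=1·1; sum ≡ 1  ⇒  -1.
(a,b)_3: α=-2, u≡2; β=-3, v≡1 (mod 3); (2|3)=-1, (1|3)=+1; sign (−1)^0·-1^-3·+1^-2 = -1.
Ram(26, 210) = {2, 3, 7, 13}; no ℚ_2-point on the conic.

[2, 3, 7, 13]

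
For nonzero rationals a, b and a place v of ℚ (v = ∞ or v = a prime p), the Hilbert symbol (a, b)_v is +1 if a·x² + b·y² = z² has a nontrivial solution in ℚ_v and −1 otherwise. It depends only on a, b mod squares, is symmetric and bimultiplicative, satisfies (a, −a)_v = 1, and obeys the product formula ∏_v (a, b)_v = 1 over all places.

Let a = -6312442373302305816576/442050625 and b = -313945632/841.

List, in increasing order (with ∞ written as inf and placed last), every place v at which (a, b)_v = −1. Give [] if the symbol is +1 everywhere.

[11, inf]

Mod squares: a ≡ -14, b ≡ -2002. Check v ∈ {∞, 2, 3, 5, 7, 11, 13, 29, 31}.
v=13: a=13^2·(≡12), b=13^1·(≡8) mod 13; (12|13)=+1, (8|13)=-1; (−1)^{2·1·6}·(+1)^1·(-1)^2 = +1.
v=11: a=11^4·(≡8), b=11^3·(≡9) mod 11; (8|11)=-1, (9|11)=+1; (−1)^{4·3·5}·(-1)^3·(+1)^4 = -1.
v=2: v_2(a)=17, v_2(b)=5; units ≡ 1, 7 (mod 8); ε·ε+αω+βω = 0·1+17·0+5·0 ≡ 0  ⇒  (a,b)_2 = +1.
v=7: a=7^3·(≡6), b=7^1·(≡2) mod 7; (6|7)=-1, (2|7)=+1; (−1)^{3·1·3}·(-1)^1·(+1)^3 = +1.
v=5: a=5^-4·(≡4), b=5^0·(≡3) mod 5; (4|5)=+1, (3|5)=-1; (−1)^{-4·0·2}·(+1)^0·(-1)^-4 = +1.
v=∞: -14 < 0 and -2002 < 0  ⇒  (a,b)_∞ = -1.
v=29: a=29^-4·(≡15), b=29^-2·(≡16) mod 29; (15|29)=-1, (16|29)=+1; (−1)^{-4·-2·14}·(-1)^-2·(+1)^-4 = +1.
v=3: a=3^10·(≡1), b=3^4·(≡2) mod 3; (1|3)=+1, (2|3)=-1; (−1)^{10·4·1}·(+1)^4·(-1)^10 = +1.
v=31: a=31^2·(≡26), b=31^0·(≡12) mod 31; (26|31)=-1, (12|31)=-1; (−1)^{2·0·15}·(-1)^0·(-1)^2 = +1.
Ram(-14, -2002) = {11, ∞}; no ℚ_11-point on the conic.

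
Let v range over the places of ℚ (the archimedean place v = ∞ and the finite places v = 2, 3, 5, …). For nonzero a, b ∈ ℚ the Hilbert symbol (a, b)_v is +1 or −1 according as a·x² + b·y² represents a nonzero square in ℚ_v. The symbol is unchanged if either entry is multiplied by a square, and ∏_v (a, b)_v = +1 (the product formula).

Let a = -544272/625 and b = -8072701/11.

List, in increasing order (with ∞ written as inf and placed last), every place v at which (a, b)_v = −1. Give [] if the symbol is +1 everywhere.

(a, b) ≡ (-34017, -1812239) mod (ℚ^×)²; places V = {2, 3, 5, 7, 11, 13, 17, 19, 23, 29, ∞}.
(a,b)_5: α=-4, u≡3; β=0, v≡4 (mod 5); (3|5)=-1, (4|5)=+1; sign (−1)^0·-1^0·+1^-4 = +1.
(a,b)_11: α=0, u≡7; β=-1, v≡1 (mod 11); (7|11)=-1, (1|11)=+1; sign (−1)^0·-1^-1·+1^0 = -1.
(a,b)_17: α=1, u≡14; β=0, v≡5 (mod 17); (14|17)=-1, (5|17)=-1; sign (−1)^0·-1^0·-1^1 = -1.
(a,b)_2: α=4, β=0; u≡7, v≡1 (mod 8); ε(u)ε(v)=1·0, αω(v)=4·0, βω(u)=0·0; sum ≡ 0  ⇒  +1.
(a,b)_19: α=0, u≡18; β=1, v≡12 (mod 19); (18|19)=-1, (12|19)=-1; sign (−1)^0·-1^1·-1^0 = -1.
(a,b)_23: α=1, u≡18; β=1, v≡14 (mod 23); (18|23)=+1, (14|23)=-1; sign (−1)^1·+1^1·-1^1 = +1.
(a,b)_29: α=1, u≡16; β=1, v≡16 (mod 29); (16|29)=+1, (16|29)=+1; sign (−1)^0·+1^1·+1^1 = +1.
(a,b)_7: α=0, u≡3; β=2, v≡6 (mod 7); (3|7)=-1, (6|7)=-1; sign (−1)^0·-1^2·-1^0 = +1.
(a,b)_∞: sgn(-34017)=−, sgn(-1812239)=−, so -1.
(a,b)_3: α=1, u≡1; β=0, v≡1 (mod 3); (1|3)=+1, (1|3)=+1; sign (−1)^0·+1^0·+1^1 = +1.
(a,b)_13: α=0, u≡12; β=1, v≡3 (mod 13); (12|13)=+1, (3|13)=+1; sign (−1)^0·+1^1·+1^0 = +1.
(-34017, -1812239 / ℚ) ramifies at {11, 17, 19, ∞}: a division algebra.

[11, 17, 19, inf]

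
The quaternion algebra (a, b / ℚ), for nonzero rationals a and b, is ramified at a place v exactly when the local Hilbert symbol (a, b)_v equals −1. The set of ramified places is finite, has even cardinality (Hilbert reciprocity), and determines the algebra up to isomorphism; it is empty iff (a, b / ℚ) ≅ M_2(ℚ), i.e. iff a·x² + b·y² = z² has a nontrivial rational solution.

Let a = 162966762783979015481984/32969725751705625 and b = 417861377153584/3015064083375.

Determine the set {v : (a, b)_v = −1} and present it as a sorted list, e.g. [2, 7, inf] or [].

[2, 3, 7, 13]

(a, b) ≡ (26, 1365) mod (ℚ^×)²; places V = {2, 3, 5, 7, 13, 29, 41, ∞}.
(a,b)_3: α=-22, u≡2; β=-15, v≡2 (mod 3); (2|3)=-1, (2|3)=-1; sign (−1)^0·-1^-15·-1^-22 = -1.
(a,b)_7: α=8, u≡5; β=5, v≡5 (mod 7); (5|7)=-1, (5|7)=-1; sign (−1)^0·-1^5·-1^8 = -1.
(a,b)_5: α=-4, u≡1; β=-3, v≡2 (mod 5); (1|5)=+1, (2|5)=-1; sign (−1)^0·+1^-3·-1^-4 = +1.
(a,b)_29: α=6, u≡19; β=4, v≡26 (mod 29); (19|29)=-1, (26|29)=-1; sign (−1)^0·-1^4·-1^6 = +1.
(a,b)_2: α=7, β=4; u≡5, v≡5 (mod 8); ε(u)ε(v)=0·0, αω(v)=7·1, βω(u)=4·1; sum ≡ 1  ⇒  -1.
(a,b)_∞: sgn(26)=+, sgn(1365)=+, so +1.
(a,b)_41: α=-2, u≡17; β=-2, v≡19 (mod 41); (17|41)=-1, (19|41)=-1; sign (−1)^0·-1^-2·-1^-2 = +1.
(a,b)_13: α=5, u≡6; β=3, v≡10 (mod 13); (6|13)=-1, (10|13)=+1; sign (−1)^0·-1^3·+1^5 = -1.
|Ram(26, 1365)| = 4, even; anisotropic at {2, 3, 7, 13}.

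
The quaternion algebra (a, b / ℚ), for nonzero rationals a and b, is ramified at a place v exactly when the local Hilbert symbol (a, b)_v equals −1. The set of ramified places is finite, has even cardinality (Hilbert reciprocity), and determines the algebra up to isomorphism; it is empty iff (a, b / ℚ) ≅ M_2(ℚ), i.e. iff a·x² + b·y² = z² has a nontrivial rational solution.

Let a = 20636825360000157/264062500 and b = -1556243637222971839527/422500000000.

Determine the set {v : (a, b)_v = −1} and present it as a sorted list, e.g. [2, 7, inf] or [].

[11, 37]

Mod squares: a ≡ 20757, b ≡ -394383. Check v ∈ {∞, 2, 3, 5, 7, 11, 13, 17, 19, 37}.
v=3: a=3^5·(≡1), b=3^9·(≡2) mod 3; (1|3)=+1, (2|3)=-1; (−1)^{5·9·1}·(+1)^9·(-1)^5 = +1.
v=19: a=19^2·(≡11), b=19^3·(≡15) mod 19; (11|19)=+1, (15|19)=-1; (−1)^{2·3·9}·(+1)^3·(-1)^2 = +1.
v=7: a=7^6·(≡4), b=7^8·(≡1) mod 7; (4|7)=+1, (1|7)=+1; (−1)^{6·8·3}·(+1)^8·(+1)^6 = +1.
v=11: a=11^1·(≡2), b=11^1·(≡2) mod 11; (2|11)=-1, (2|11)=-1; (−1)^{1·1·5}·(-1)^1·(-1)^1 = -1.
v=5: a=5^-8·(≡2), b=5^-10·(≡2) mod 5; (2|5)=-1, (2|5)=-1; (−1)^{-8·-10·2}·(-1)^-10·(-1)^-8 = +1.
v=∞: 20757 > 0 and -394383 < 0  ⇒  (a,b)_∞ = +1.
v=2: v_2(a)=-2, v_2(b)=-8; units ≡ 5, 1 (mod 8); ε·ε+αω+βω = 0·0+-2·0+-8·1 ≡ 0  ⇒  (a,b)_2 = +1.
v=13: a=13^-2·(≡12), b=13^-2·(≡11) mod 13; (12|13)=+1, (11|13)=-1; (−1)^{-2·-2·6}·(+1)^-2·(-1)^-2 = +1.
v=37: a=37^1·(≡35), b=37^1·(≡34) mod 37; (35|37)=-1, (34|37)=+1; (−1)^{1·1·18}·(-1)^1·(+1)^1 = -1.
v=17: a=17^3·(≡6), b=17^3·(≡3) mod 17; (6|17)=-1, (3|17)=-1; (−1)^{3·3·8}·(-1)^3·(-1)^3 = +1.
|Ram(20757, -394383)| = 2, even; anisotropic at {11, 37}.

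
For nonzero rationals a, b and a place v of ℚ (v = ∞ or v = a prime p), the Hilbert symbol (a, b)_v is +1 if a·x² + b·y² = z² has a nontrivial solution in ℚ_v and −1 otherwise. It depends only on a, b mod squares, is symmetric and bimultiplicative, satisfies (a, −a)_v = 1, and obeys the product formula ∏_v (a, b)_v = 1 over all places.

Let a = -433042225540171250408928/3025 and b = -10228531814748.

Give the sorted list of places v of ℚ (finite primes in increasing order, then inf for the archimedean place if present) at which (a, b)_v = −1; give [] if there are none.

Mod squares: a ≡ -222, b ≡ -1228063. Check v ∈ {∞, 2, 3, 5, 11, 13, 17, 29, 37, 47, 53}.
v=∞: -222 < 0 and -1228063 < 0  ⇒  (a,b)_∞ = -1.
v=47: a=47^2·(≡46), b=47^1·(≡2) mod 47; (46|47)=-1, (2|47)=+1; (−1)^{2·1·23}·(-1)^1·(+1)^2 = -1.
v=11: a=11^-2·(≡9), b=11^0·(≡6) mod 11; (9|11)=+1, (6|11)=-1; (−1)^{-2·0·5}·(+1)^0·(-1)^-2 = +1.
v=29: a=29^2·(≡14), b=29^1·(≡20) mod 29; (14|29)=-1, (20|29)=+1; (−1)^{2·1·14}·(-1)^1·(+1)^2 = -1.
v=37: a=37^3·(≡6), b=37^2·(≡27) mod 37; (6|37)=-1, (27|37)=+1; (−1)^{3·2·18}·(-1)^2·(+1)^3 = +1.
v=53: a=53^2·(≡38), b=53^1·(≡17) mod 53; (38|53)=+1, (17|53)=+1; (−1)^{2·1·26}·(+1)^1·(+1)^2 = +1.
v=5: a=5^-2·(≡2), b=5^0·(≡2) mod 5; (2|5)=-1, (2|5)=-1; (−1)^{-2·0·2}·(-1)^0·(-1)^-2 = +1.
v=3: a=3^11·(≡1), b=3^2·(≡2) mod 3; (1|3)=+1, (2|3)=-1; (−1)^{11·2·1}·(+1)^2·(-1)^11 = -1.
v=2: v_2(a)=5, v_2(b)=2; units ≡ 1, 1 (mod 8); ε·ε+αω+βω = 0·0+5·0+2·0 ≡ 0  ⇒  (a,b)_2 = +1.
v=17: a=17^2·(≡9), b=17^1·(≡6) mod 17; (9|17)=+1, (6|17)=-1; (−1)^{2·1·8}·(+1)^1·(-1)^2 = +1.
v=13: a=13^0·(≡4), b=13^2·(≡8) mod 13; (4|13)=+1, (8|13)=-1; (−1)^{0·2·6}·(+1)^2·(-1)^0 = +1.
Ram(-222, -1228063) = {3, 29, 47, ∞}; no ℚ_3-point on the conic.

[3, 29, 47, inf]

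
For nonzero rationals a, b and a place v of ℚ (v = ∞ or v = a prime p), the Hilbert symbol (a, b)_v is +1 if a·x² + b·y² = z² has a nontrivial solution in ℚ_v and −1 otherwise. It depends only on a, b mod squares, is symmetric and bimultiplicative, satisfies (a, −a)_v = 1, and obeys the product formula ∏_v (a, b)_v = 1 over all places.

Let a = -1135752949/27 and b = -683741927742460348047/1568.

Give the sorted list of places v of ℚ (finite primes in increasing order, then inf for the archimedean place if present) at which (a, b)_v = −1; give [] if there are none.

Mod squares: a ≡ -22287, b ≡ -1326. Check v ∈ {∞, 2, 3, 7, 11, 13, 17, 19, 23, 43}.
v=17: a=17^3·(≡1), b=17^7·(≡12) mod 17; (1|17)=+1, (12|17)=-1; (−1)^{3·7·8}·(+1)^7·(-1)^3 = -1.
v=2: v_2(a)=0, v_2(b)=-5; units ≡ 1, 1 (mod 8); ε·ε+αω+βω = 0·0+0·0+-5·0 ≡ 0  ⇒  (a,b)_2 = +1.
v=11: a=11^0·(≡2), b=11^2·(≡5) mod 11; (2|11)=-1, (5|11)=+1; (−1)^{0·2·5}·(-1)^2·(+1)^0 = +1.
v=7: a=7^0·(≡2), b=7^-2·(≡2) mod 7; (2|7)=+1, (2|7)=+1; (−1)^{0·-2·3}·(+1)^-2·(+1)^0 = +1.
v=3: a=3^-3·(≡2), b=3^1·(≡2) mod 3; (2|3)=-1, (2|3)=-1; (−1)^{-3·1·1}·(-1)^1·(-1)^-3 = -1.
v=43: a=43^0·(≡33), b=43^2·(≡7) mod 43; (33|43)=-1, (7|43)=-1; (−1)^{0·2·21}·(-1)^2·(-1)^0 = +1.
v=13: a=13^0·(≡7), b=13^1·(≡5) mod 13; (7|13)=-1, (5|13)=-1; (−1)^{0·1·6}·(-1)^1·(-1)^0 = -1.
v=∞: -22287 < 0 and -1326 < 0  ⇒  (a,b)_∞ = -1.
v=19: a=19^1·(≡7), b=19^2·(≡6) mod 19; (7|19)=+1, (6|19)=+1; (−1)^{1·2·9}·(+1)^2·(+1)^1 = +1.
v=23: a=23^3·(≡14), b=23^2·(≡18) mod 23; (14|23)=-1, (18|23)=+1; (−1)^{3·2·11}·(-1)^2·(+1)^3 = +1.
Ram(-22287, -1326) = {3, 13, 17, ∞}; no ℚ_3-point on the conic.

[3, 13, 17, inf]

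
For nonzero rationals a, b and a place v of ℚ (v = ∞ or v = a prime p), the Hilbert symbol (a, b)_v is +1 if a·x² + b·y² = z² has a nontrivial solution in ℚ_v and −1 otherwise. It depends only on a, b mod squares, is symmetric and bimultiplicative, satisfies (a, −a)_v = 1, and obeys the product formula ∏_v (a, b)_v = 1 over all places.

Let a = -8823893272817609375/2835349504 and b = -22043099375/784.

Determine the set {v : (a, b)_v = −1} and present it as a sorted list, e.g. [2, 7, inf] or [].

[19, inf]

(a, b) ≡ (-23, -551) mod (ℚ^×)²; places V = {2, 5, 7, 11, 13, 17, 19, 23, 29, ∞}.
(a,b)_19: α=2, u≡18; β=1, v≡11 (mod 19); (18|19)=-1, (11|19)=+1; sign (−1)^0·-1^1·+1^2 = -1.
(a,b)_2: α=-24, β=-4; u≡1, v≡1 (mod 8); ε(u)ε(v)=0·0, αω(v)=-24·0, βω(u)=-4·0; sum ≡ 0  ⇒  +1.
(a,b)_29: α=2, u≡5; β=1, v≡3 (mod 29); (5|29)=+1, (3|29)=-1; sign (−1)^0·+1^1·-1^2 = +1.
(a,b)_13: α=-2, u≡1; β=0, v≡7 (mod 13); (1|13)=+1, (7|13)=-1; sign (−1)^0·+1^0·-1^-2 = +1.
(a,b)_23: α=5, u≡14; β=2, v≡12 (mod 23); (14|23)=-1, (12|23)=+1; sign (−1)^0·-1^2·+1^5 = +1.
(a,b)_5: α=6, u≡2; β=4, v≡4 (mod 5); (2|5)=-1, (4|5)=+1; sign (−1)^0·-1^4·+1^6 = +1.
(a,b)_17: α=2, u≡6; β=0, v≡5 (mod 17); (6|17)=-1, (5|17)=-1; sign (−1)^0·-1^0·-1^2 = +1.
(a,b)_∞: sgn(-23)=−, sgn(-551)=−, so -1.
(a,b)_7: α=0, u≡3; β=-2, v≡2 (mod 7); (3|7)=-1, (2|7)=+1; sign (−1)^0·-1^-2·+1^0 = +1.
(a,b)_11: α=0, u≡2; β=2, v≡8 (mod 11); (2|11)=-1, (8|11)=-1; sign (−1)^0·-1^2·-1^0 = +1.
(-23, -551 / ℚ) ramifies at {19, ∞}: a division algebra.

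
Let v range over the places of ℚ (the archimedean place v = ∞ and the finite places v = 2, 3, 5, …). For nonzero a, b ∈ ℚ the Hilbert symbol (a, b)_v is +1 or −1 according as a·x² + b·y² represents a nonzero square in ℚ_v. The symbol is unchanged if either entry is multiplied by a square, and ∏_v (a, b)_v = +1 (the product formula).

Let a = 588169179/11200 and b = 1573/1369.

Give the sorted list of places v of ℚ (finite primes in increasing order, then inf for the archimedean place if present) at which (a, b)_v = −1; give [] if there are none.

[7, 13]

(a, b) ≡ (5117, 13) mod (ℚ^×)²; places V = {2, 3, 5, 7, 11, 13, 17, 23, 37, 43, ∞}.
(a,b)_23: α=2, u≡15; β=0, v≡18 (mod 23); (15|23)=-1, (18|23)=+1; sign (−1)^0·-1^0·+1^2 = +1.
(a,b)_5: α=-2, u≡3; β=0, v≡2 (mod 5); (3|5)=-1, (2|5)=-1; sign (−1)^0·-1^0·-1^-2 = +1.
(a,b)_2: α=-6, β=0; u≡5, v≡5 (mod 8); ε(u)ε(v)=0·0, αω(v)=-6·1, βω(u)=0·1; sum ≡ 0  ⇒  +1.
(a,b)_3: α=2, u≡2; β=0, v≡1 (mod 3); (2|3)=-1, (1|3)=+1; sign (−1)^0·-1^0·+1^2 = +1.
(a,b)_∞: sgn(5117)=+, sgn(13)=+, so +1.
(a,b)_7: α=-1, u≡6; β=0, v≡3 (mod 7); (6|7)=-1, (3|7)=-1; sign (−1)^0·-1^0·-1^-1 = -1.
(a,b)_37: α=0, u≡36; β=-2, v≡19 (mod 37); (36|37)=+1, (19|37)=-1; sign (−1)^0·+1^-2·-1^0 = +1.
(a,b)_43: α=1, u≡22; β=0, v≡21 (mod 43); (22|43)=-1, (21|43)=+1; sign (−1)^0·-1^0·+1^1 = +1.
(a,b)_13: α=2, u≡5; β=1, v≡1 (mod 13); (5|13)=-1, (1|13)=+1; sign (−1)^0·-1^1·+1^2 = -1.
(a,b)_11: α=0, u≡2; β=2, v≡7 (mod 11); (2|11)=-1, (7|11)=-1; sign (−1)^0·-1^2·-1^0 = +1.
(a,b)_17: α=1, u≡3; β=0, v≡1 (mod 17); (3|17)=-1, (1|17)=+1; sign (−1)^0·-1^0·+1^1 = +1.
|Ram(5117, 13)| = 2, even; anisotropic at {7, 13}.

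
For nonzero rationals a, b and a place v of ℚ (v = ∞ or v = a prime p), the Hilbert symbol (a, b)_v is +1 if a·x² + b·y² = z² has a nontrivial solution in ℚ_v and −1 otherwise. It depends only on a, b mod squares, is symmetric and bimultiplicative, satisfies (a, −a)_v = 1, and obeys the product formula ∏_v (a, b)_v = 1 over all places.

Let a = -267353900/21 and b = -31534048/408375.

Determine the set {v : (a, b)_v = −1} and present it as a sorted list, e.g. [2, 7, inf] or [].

(a, b) ≡ (-231, -3570) mod (ℚ^×)²; places V = {2, 3, 5, 7, 11, 13, 17, 29, ∞}.
(a,b)_2: α=2, β=5; u≡1, v≡7 (mod 8); ε(u)ε(v)=0·1, αω(v)=2·0, βω(u)=5·0; sum ≡ 0  ⇒  +1.
(a,b)_5: α=2, u≡4; β=-3, v≡1 (mod 5); (4|5)=+1, (1|5)=+1; sign (−1)^0·+1^-3·+1^2 = +1.
(a,b)_3: α=-1, u≡1; β=-3, v≡1 (mod 3); (1|3)=+1, (1|3)=+1; sign (−1)^1·+1^-3·+1^-1 = -1.
(a,b)_∞: sgn(-231)=−, sgn(-3570)=−, so -1.
(a,b)_29: α=2, u≡22; β=0, v≡19 (mod 29); (22|29)=+1, (19|29)=-1; sign (−1)^0·+1^0·-1^2 = +1.
(a,b)_11: α=1, u≡4; β=-2, v≡9 (mod 11); (4|11)=+1, (9|11)=+1; sign (−1)^0·+1^-2·+1^1 = +1.
(a,b)_13: α=0, u≡12; β=2, v≡6 (mod 13); (12|13)=+1, (6|13)=-1; sign (−1)^0·+1^2·-1^0 = +1.
(a,b)_17: α=2, u≡10; β=1, v≡11 (mod 17); (10|17)=-1, (11|17)=-1; sign (−1)^0·-1^1·-1^2 = -1.
(a,b)_7: α=-1, u≡4; β=3, v≡1 (mod 7); (4|7)=+1, (1|7)=+1; sign (−1)^1·+1^3·+1^-1 = -1.
(-231, -3570 / ℚ) ramifies at {3, 7, 17, ∞}: a division algebra.

[3, 7, 17, inf]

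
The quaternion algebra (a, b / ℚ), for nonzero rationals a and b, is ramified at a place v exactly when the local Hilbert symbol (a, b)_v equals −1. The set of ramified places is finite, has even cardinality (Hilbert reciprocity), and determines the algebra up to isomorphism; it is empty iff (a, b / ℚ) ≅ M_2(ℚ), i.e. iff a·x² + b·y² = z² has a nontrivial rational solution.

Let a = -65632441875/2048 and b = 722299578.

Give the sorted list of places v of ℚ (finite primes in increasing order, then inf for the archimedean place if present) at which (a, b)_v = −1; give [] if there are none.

[3, 7]

Mod squares: a ≡ -6006, b ≡ 42. Check v ∈ {∞, 2, 3, 5, 7, 11, 13, 17, 29}.
v=11: a=11^3·(≡5), b=11^2·(≡4) mod 11; (5|11)=+1, (4|11)=+1; (−1)^{3·2·5}·(+1)^2·(+1)^3 = +1.
v=13: a=13^1·(≡7), b=13^2·(≡4) mod 13; (7|13)=-1, (4|13)=+1; (−1)^{1·2·6}·(-1)^2·(+1)^1 = +1.
v=17: a=17^2·(≡11), b=17^0·(≡8) mod 17; (11|17)=-1, (8|17)=+1; (−1)^{2·0·8}·(-1)^0·(+1)^2 = +1.
v=2: v_2(a)=-11, v_2(b)=1; units ≡ 5, 5 (mod 8); ε·ε+αω+βω = 0·0+-11·1+1·1 ≡ 0  ⇒  (a,b)_2 = +1.
v=7: a=7^1·(≡3), b=7^1·(≡5) mod 7; (3|7)=-1, (5|7)=-1; (−1)^{1·1·3}·(-1)^1·(-1)^1 = -1.
v=∞: -6006 < 0 and 42 > 0  ⇒  (a,b)_∞ = +1.
v=5: a=5^4·(≡1), b=5^0·(≡3) mod 5; (1|5)=+1, (3|5)=-1; (−1)^{4·0·2}·(+1)^0·(-1)^4 = +1.
v=3: a=3^1·(≡2), b=3^1·(≡2) mod 3; (2|3)=-1, (2|3)=-1; (−1)^{1·1·1}·(-1)^1·(-1)^1 = -1.
v=29: a=29^0·(≡26), b=29^2·(≡23) mod 29; (26|29)=-1, (23|29)=+1; (−1)^{0·2·14}·(-1)^2·(+1)^0 = +1.
|Ram(-6006, 42)| = 2, even; anisotropic at {3, 7}.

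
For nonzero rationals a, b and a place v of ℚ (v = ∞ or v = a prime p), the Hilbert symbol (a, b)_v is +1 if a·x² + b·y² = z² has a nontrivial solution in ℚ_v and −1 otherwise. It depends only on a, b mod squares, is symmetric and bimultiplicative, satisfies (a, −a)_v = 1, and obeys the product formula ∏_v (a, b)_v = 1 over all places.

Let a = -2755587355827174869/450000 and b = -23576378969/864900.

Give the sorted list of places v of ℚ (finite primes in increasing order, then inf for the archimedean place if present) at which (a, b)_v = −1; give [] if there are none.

[2, 11, 17, 19, 47, inf]

Mod squares: a ≡ -43945, b ≡ -209. Check v ∈ {∞, 2, 3, 5, 7, 11, 13, 17, 19, 31, 43, 47}.
v=47: a=47^1·(≡41), b=47^0·(≡20) mod 47; (41|47)=-1, (20|47)=-1; (−1)^{1·0·23}·(-1)^0·(-1)^1 = -1.
v=43: a=43^0·(≡16), b=43^2·(≡24) mod 43; (16|43)=+1, (24|43)=+1; (−1)^{0·2·21}·(+1)^2·(+1)^0 = +1.
v=5: a=5^-5·(≡4), b=5^-2·(≡1) mod 5; (4|5)=+1, (1|5)=+1; (−1)^{-5·-2·2}·(+1)^-2·(+1)^-5 = +1.
v=13: a=13^2·(≡2), b=13^2·(≡10) mod 13; (2|13)=-1, (10|13)=+1; (−1)^{2·2·6}·(-1)^2·(+1)^2 = +1.
v=17: a=17^1·(≡1), b=17^0·(≡7) mod 17; (1|17)=+1, (7|17)=-1; (−1)^{1·0·8}·(+1)^0·(-1)^1 = -1.
v=3: a=3^-2·(≡2), b=3^-2·(≡1) mod 3; (2|3)=-1, (1|3)=+1; (−1)^{-2·-2·1}·(-1)^-2·(+1)^-2 = +1.
v=7: a=7^6·(≡1), b=7^0·(≡4) mod 7; (1|7)=+1, (4|7)=+1; (−1)^{6·0·3}·(+1)^0·(+1)^6 = +1.
v=∞: -43945 < 0 and -209 < 0  ⇒  (a,b)_∞ = -1.
v=31: a=31^0·(≡30), b=31^-2·(≡5) mod 31; (30|31)=-1, (5|31)=+1; (−1)^{0·-2·15}·(-1)^-2·(+1)^0 = +1.
v=2: v_2(a)=-4, v_2(b)=-2; units ≡ 7, 7 (mod 8); ε·ε+αω+βω = 1·1+-4·0+-2·0 ≡ 1  ⇒  (a,b)_2 = -1.
v=19: a=19^4·(≡10), b=19^3·(≡18) mod 19; (10|19)=-1, (18|19)=-1; (−1)^{4·3·9}·(-1)^3·(-1)^4 = -1.
v=11: a=11^3·(≡3), b=11^1·(≡3) mod 11; (3|11)=+1, (3|11)=+1; (−1)^{3·1·5}·(+1)^1·(+1)^3 = -1.
Ram(-43945, -209) = {2, 11, 17, 19, 47, ∞}; no ℚ_2-point on the conic.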